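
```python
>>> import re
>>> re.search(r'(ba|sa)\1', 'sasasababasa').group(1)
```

'sa'

The match spans [0:4] → 'sasa'.
Captured: group 1 = 'sa'.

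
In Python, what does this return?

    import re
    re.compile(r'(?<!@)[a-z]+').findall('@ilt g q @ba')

['lt', 'g', 'q', 'a']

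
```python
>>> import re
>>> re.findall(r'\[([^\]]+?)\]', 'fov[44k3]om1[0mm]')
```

['44k3', '0mm']

Because there's exactly one group, `findall` drops the full match and keeps group 1 from each hit.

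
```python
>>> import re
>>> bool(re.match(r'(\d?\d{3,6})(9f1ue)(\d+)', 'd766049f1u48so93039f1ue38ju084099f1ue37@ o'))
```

With `match`, the pattern is implicitly anchored at the beginning.
Here position 0 doesn't satisfy it, so the call returns None, and `bool(None)` is False.

False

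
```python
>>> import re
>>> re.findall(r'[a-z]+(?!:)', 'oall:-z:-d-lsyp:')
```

The negative lookaround is zero-width — it rules out positions where the adjacent text would match, without consuming anything.
Walking the string: at [0:3] → 'oal'; at [9:10] → 'd'; at [11:14] → 'lsy'.
No capturing groups, so `findall` returns the 3 full match strings.

['oal', 'd', 'lsy']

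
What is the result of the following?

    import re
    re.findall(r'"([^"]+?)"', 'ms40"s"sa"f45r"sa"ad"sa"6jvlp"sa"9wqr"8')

One capturing group, so `findall` returns just the captured substring from each match — 5 in all.

['s', 'f45r', 'ad', '6jvlp', '9wqr']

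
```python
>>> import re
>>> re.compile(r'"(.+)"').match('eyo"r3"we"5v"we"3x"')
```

`re.match` only tries the pattern at the start of the string.
Here position 0 doesn't satisfy it, so the call returns None.

None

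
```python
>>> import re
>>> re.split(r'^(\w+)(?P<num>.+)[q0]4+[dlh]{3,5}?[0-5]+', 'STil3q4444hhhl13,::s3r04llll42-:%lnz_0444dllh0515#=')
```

['', 'STil3q4444hhhl13', ',::s3r04llll42-:%lnz_', '#=']

The pattern matches anchored at the start of the string; then one or more of a word character (captured); then one or more of any character (captured as 'num'); then one of [q0], then one or more of a literal '4', then 3 to 5 of one of [dlh] (lazy); then one or more of a character in [0-5].
Matches to split on: at [0:49] → 'STil3q4444hhhl13,::s3r04llll42-:%lnz_0444dllh0515'.
The group in the pattern means `split` returns the separators' captures alongside the pieces.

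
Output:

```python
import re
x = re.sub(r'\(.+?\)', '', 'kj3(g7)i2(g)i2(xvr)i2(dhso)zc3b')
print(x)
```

kj3i2i2i2zc3b

A `+?`/`*?`/`{m,n}?` starts at its minimum and grows only as far as needed for what follows to match.
`sub` substitutes '' at each match site.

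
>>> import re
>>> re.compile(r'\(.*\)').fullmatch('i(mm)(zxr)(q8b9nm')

None

For `fullmatch`, every character of the input must be accounted for by the pattern.
Here there's no way to consume every character, so the call returns None.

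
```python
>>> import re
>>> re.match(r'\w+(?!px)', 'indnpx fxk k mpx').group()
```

`match` is anchored at position 0; if the pattern doesn't fit there, it returns None.
The match spans [0:6] → 'indnpx'.

'indnpx'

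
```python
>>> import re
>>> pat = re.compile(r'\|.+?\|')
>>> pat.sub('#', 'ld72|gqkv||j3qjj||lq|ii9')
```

'ld72###ii9'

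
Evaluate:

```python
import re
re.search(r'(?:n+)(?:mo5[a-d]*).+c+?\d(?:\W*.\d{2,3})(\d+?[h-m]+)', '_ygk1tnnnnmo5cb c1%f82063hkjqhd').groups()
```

The match spans [6:28] → 'nnnnmo5cb c1%f82063hkj'.
Captured: group 1 = '63hkj'.

('63hkj',)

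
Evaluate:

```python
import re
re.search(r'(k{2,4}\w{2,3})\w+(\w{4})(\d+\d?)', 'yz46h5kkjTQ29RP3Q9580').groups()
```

('kkjTQ', 'Q958', '0')

The pattern matches 2 to 4 of the literal 'k', then 2 to 3 of a word character (captured); then one or more of a word character; then exactly 4 of a word character (captured); then one or more of a digit, then optionally a digit (captured).
`re.search` tries every starting position until one works.
The match spans [6:21] → 'kkjTQ29RP3Q9580'.
Captured: group 1 = 'kkjTQ', group 2 = 'Q958', group 3 = '0'.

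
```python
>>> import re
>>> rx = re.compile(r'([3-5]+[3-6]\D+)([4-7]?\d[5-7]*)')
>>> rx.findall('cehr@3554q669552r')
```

[('3554q', '66')]

Pattern: one or more of a character in [3-5], then a character in [3-6], then one or more of a non-digit (captured); then optionally a character in [4-7], then a digit, then zero or more of a character in [5-7] (captured).
Scanning left to right: at [5:12] match '3554q66', groups = ('3554q', '66').
Multiple groups make `findall` return tuples — one 2-tuple for the one match.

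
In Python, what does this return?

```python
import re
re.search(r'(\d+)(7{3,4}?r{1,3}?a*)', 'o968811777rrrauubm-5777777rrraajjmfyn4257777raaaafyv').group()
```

The pattern matches one or more of a digit (captured); then 3 to 4 of the literal '7' (lazy), then 1 to 3 of the literal 'r' (lazy), then zero or more of the literal 'a' (captured).
The `?` after the quantifier makes it lazy — it takes as little as possible before letting the rest of the pattern try.
`search` walks the string left to right and returns the first match it finds.
The match spans [1:11] → '968811777r'.
Captured: group 1 = '968811', group 2 = '777r'.

'968811777r'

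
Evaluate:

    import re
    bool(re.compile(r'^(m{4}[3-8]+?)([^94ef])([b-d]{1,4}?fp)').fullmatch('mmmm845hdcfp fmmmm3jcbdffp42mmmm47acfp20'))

`fullmatch` succeeds only if the pattern covers the string from start to end.
Here there's no way to consume every character, so the call returns None, and `bool(None)` is False.

False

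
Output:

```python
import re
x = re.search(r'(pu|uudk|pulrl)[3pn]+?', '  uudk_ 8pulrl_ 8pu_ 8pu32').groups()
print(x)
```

`re.search` tries every starting position until one works.
The match spans [22:25] → 'pu3'.
Captured: group 1 = 'pu'.

('pu',)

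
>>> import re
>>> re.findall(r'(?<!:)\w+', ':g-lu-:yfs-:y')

['lu', 'fs']

The negative lookaround is zero-width — it rules out positions where the adjacent text would match, without consuming anything.
No capturing groups, so `findall` returns the 2 full match strings.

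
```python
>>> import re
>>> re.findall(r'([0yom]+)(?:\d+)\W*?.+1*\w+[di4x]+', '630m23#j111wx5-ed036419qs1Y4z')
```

The pattern matches one or more of one of [0yom] (captured); then one or more of a digit (non-capturing group); then zero or more of a non-word character (lazy), then one or more of any character; then zero or more of a literal '1', then one or more of a word character; then one or more of one of [di4x].
Scanning left to right: at [2:28] match '0m23#j111wx5-ed036419qs1Y4', group 1 = '0m'.
With a single group, `findall` returns only what that group captured — 1 item.

['0m']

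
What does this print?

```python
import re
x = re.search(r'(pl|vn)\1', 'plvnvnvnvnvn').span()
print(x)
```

`\1` has to match the exact text group 1 already captured.
The match spans [2:6] → 'vnvn'.

(2, 6)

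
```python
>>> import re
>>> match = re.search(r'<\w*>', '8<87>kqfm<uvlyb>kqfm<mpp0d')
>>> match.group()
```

'<87>'

The match spans [1:5] → '<87>'.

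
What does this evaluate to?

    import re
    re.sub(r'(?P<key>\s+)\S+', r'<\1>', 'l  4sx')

The replacement refers to a captured group, so each match is rewritten using its own captured text.

'l<  >'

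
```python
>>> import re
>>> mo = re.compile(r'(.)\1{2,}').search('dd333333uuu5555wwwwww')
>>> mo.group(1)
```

The match spans [2:8] → '333333'.
Captured: group 1 = '3'.

'3'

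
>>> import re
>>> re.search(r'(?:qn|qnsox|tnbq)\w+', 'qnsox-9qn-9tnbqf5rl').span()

The match spans [0:5] → 'qnsox'.

(0, 5)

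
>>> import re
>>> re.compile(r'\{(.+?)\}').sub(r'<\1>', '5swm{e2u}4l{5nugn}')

'5swm<e2u>4l<5nugn>'

A `+?`/`*?`/`{m,n}?` starts at its minimum and grows only as far as needed for what follows to match.
The replacement refers to a captured group, so each match is rewritten using its own captured text.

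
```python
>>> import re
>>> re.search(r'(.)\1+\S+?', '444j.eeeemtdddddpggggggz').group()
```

'444j'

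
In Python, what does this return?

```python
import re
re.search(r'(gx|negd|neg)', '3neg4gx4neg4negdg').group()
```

The match spans [1:4] → 'neg'.

'neg'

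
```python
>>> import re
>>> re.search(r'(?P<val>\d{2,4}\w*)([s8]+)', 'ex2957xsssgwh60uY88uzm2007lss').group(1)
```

'2957xsssgwh60uY88uzm2007ls'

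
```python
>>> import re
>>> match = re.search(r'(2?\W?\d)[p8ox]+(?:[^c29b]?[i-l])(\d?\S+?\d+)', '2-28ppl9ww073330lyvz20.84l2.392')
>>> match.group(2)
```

'9ww073330'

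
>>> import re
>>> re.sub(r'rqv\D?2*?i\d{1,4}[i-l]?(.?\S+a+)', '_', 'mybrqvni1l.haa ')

'myb_ '

Pattern: the literal 'rqv', then optionally a non-digit, then zero or more of the literal '2' (lazy); then the literal 'i', then 1 to 4 of a digit, then optionally a character in [i-l]; then optionally any character, then one or more of a non-whitespace character, then one or more of a literal 'a' (captured).
`sub` substitutes '_' at each match site.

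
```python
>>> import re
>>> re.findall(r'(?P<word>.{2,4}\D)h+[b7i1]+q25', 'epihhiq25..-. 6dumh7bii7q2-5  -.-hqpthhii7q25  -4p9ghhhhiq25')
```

The pattern matches 2 to 4 of any character, then a non-digit (captured as 'word'); then one or more of a literal 'h'; then one or more of one of [b7i1], then the literal 'q25'.
Matches: at [0:9] match 'epihhiq25', group 1 = 'epih'; at [32:45] match '-hqpthhii7q25', group 1 = '-hqpt'; at [47:60] match '-4p9ghhhhiq25', group 1 = '-4p9g'.
`findall` collects group 1 from each match (3 total).

['epih', '-hqpt', '-4p9g']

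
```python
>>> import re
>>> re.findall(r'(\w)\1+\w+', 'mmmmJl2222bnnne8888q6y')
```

`\1` is not a pattern — it's the concrete string captured by group 1, re-applied verbatim.
With a single group, `findall` returns only what that group captured — 1 item.

['m']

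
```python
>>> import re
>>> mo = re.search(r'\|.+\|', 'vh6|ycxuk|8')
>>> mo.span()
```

(3, 10)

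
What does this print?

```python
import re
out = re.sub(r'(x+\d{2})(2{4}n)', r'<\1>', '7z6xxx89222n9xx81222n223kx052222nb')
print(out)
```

This matches one or more of a literal 'x', then exactly 2 of a digit (captured); then exactly 4 of a literal '2', then the literal 'n' (captured).
Matches: at [25:33] → 'x052222n'.
`\1` in the replacement pulls in group 1's text for each match.

7z6xxx89222n9xx81222n223k<x05>b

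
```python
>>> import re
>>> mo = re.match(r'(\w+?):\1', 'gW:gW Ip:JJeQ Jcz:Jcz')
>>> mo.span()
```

`\1` has to match the exact text group 1 already captured.
`match` is anchored at position 0; if the pattern doesn't fit there, it returns None.
The match spans [0:5] → 'gW:gW'.
Captured: group 1 = 'gW'.

(0, 5)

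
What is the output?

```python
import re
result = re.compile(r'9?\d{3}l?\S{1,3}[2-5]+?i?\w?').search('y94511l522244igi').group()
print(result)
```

This matches optionally a literal '9', then exactly 3 of a digit; then optionally the literal 'l', then 1 to 3 of a non-whitespace character; then one or more of a character in [2-5] (lazy), then optionally a literal 'i', then optionally a word character.
`re.search` tries every starting position until one works.
The match spans [1:10] → '94511l522'.

94511l522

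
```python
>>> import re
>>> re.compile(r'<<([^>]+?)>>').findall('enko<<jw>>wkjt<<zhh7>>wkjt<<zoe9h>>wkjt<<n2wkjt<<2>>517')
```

Scanning left to right: at [4:10] match '<<jw>>', group 1 = 'jw'; at [14:22] match '<<zhh7>>', group 1 = 'zhh7'; at [26:35] match '<<zoe9h>>', group 1 = 'zoe9h'; at [39:52] match '<<n2wkjt<<2>>', group 1 = 'n2wkjt<<2'.
With a single group, `findall` returns only what that group captured — 4 items.

['jw', 'zhh7', 'zoe9h', 'n2wkjt<<2']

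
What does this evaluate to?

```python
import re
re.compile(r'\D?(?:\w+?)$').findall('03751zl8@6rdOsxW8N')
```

['@6rdOsxW8N']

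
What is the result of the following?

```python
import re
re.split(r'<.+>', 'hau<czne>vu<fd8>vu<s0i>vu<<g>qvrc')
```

`split` removes every match and returns the 2 fragments in between.

['hau', 'qvrc']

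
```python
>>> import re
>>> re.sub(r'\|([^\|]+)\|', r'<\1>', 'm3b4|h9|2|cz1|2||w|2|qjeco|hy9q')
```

Matches: at [4:8] → '|h9|'; at [9:14] → '|cz1|'; at [16:19] → '|w|'; at [20:27] → '|qjeco|'.
The replacement refers to a captured group, so each match is rewritten using its own captured text.

'm3b4<h9>2<cz1>2|<w>2<qjeco>hy9q'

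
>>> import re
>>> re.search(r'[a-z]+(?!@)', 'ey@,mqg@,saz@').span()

`(?!…)`/`(?<!…)` only lets a position through if the neighbouring text does NOT match; no characters are consumed.
The match spans [0:1] → 'e'.

(0, 1)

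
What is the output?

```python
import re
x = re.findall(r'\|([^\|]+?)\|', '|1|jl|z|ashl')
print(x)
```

['1', 'z']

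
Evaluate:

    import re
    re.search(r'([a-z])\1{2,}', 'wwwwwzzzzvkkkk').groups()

The match spans [0:5] → 'wwwww'.
Captured: group 1 = 'w'.

('w',)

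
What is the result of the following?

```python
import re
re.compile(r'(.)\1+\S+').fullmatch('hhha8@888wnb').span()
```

(0, 12)

`\1` has to match the exact text group 1 already captured.
For `fullmatch`, every character of the input must be accounted for by the pattern.
The match spans [0:12] → 'hhha8@888wnb'.
Captured: group 1 = 'h'.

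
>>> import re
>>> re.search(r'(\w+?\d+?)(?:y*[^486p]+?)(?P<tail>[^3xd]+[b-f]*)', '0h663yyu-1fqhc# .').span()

The pattern matches one or more of a word character (lazy), then one or more of a digit (lazy) (captured); then zero or more of the literal 'y', then one or more of any character except [486p] (lazy) (non-capturing group); then one or more of any character except [3xd], then zero or more of a character in [b-f] (captured as 'tail').
The match spans [0:17] → '0h663yyu-1fqhc# .'.

(0, 17)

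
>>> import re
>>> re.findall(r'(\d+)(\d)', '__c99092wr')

[('9909', '2')]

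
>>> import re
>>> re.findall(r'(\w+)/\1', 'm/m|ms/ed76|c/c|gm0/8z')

`\1` has to match the exact text group 1 already captured.
Because there's exactly one group, `findall` drops the full match and keeps group 1 from each hit.

['m', 'c']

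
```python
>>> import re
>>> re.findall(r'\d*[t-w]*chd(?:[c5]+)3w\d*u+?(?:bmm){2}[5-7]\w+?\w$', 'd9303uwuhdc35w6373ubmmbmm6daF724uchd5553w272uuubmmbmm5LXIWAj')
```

This matches zero or more of a digit, then zero or more of a character in [t-w], then the literal 'chd'; then one or more of one of [c5] (non-capturing group); then the literal '3w', then zero or more of a digit, then one or more of the literal 'u' (lazy); then the literal 'bmm' repeated 2 times, then a character in [5-7], then one or more of a word character (lazy); then a word character; then anchored at the end.
Matches: at [29:60] → '724uchd5553w272uuubmmbmm5LXIWAj'.
No capturing groups, so `findall` returns the 1 full match string.

['724uchd5553w272uuubmmbmm5LXIWAj']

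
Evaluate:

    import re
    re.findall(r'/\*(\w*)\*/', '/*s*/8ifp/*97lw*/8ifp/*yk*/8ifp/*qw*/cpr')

['s', '97lw', 'yk', 'qw']

Because there's exactly one group, `findall` drops the full match and keeps group 1 from each hit.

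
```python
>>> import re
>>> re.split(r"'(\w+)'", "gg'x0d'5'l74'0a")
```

Because the pattern has a capturing group, `split` also inserts each captured text between the pieces.

['gg', 'x0d', '5', 'l74', '0a']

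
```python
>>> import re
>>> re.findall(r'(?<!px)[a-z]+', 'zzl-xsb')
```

['zzl', 'xsb']

The negative lookahead/lookbehind blocks any match where the forbidden context is present.
Scanning left to right: at [0:3] → 'zzl'; at [4:7] → 'xsb'.
No capturing groups, so `findall` returns the 2 full match strings.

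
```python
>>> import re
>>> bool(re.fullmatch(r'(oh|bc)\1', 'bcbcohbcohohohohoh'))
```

False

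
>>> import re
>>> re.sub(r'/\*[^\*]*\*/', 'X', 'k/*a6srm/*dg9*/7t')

`sub` substitutes 'X' at each match site.

'k/*a6srmX7t'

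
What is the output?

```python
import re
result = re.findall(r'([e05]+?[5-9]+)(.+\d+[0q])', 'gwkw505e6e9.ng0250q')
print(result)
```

[('505', 'e6e9.ng0250q')]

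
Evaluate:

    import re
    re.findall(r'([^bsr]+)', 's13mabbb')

['13ma']

This matches one or more of any character except [bsr] (captured).
Walking the string: at [1:5] match '13ma', group 1 = '13ma'.
With a single group, `findall` returns only what that group captured — 1 item.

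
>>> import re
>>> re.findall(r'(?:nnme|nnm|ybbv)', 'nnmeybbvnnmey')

['nnme', 'ybbv', 'nnme']

`|` is ordered: at each position the engine commits to the first alternative that works.
Scanning left to right: at [0:4] → 'nnme'; at [4:8] → 'ybbv'; at [8:12] → 'nnme'.
Since nothing is captured, `findall` lists the 3 matched substrings directly.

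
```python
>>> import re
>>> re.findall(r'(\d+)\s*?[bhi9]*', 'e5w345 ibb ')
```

The pattern matches one or more of a digit (captured); then zero or more of whitespace (lazy), then zero or more of one of [bhi9].
One capturing group, so `findall` returns just the captured substring from each match — 2 in all.

['5', '345']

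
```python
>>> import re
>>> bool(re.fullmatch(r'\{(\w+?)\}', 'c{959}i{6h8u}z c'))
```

False

`fullmatch` succeeds only if the pattern covers the string from start to end.
Here the string isn't matched end-to-end, so the call returns None, and `bool(None)` is False.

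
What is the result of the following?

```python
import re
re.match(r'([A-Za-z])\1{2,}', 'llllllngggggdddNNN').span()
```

(0, 6)

A backreference is literal: `\1` must see the identical characters the first group matched.
With `match`, the pattern is implicitly anchored at the beginning.
The match spans [0:6] → 'llllll'.
Captured: group 1 = 'l'.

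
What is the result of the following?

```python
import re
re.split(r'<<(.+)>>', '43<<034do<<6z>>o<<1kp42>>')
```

Matches to split on: at [2:25] → '<<034do<<6z>>o<<1kp42>>'.
With a capturing group present, the delimiter's captured portion is kept in the result list.

['43', '034do<<6z>>o<<1kp42', '']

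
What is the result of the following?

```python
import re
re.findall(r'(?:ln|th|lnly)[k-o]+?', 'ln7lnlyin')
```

Since nothing is captured, `findall` lists the 1 matched substring directly.

['lnl']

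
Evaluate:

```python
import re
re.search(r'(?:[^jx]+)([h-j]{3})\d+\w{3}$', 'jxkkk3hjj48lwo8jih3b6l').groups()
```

('jih',)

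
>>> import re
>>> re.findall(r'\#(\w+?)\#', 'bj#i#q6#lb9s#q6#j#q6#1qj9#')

One capturing group, so `findall` returns just the captured substring from each match — 4 in all.

['i', 'lb9s', 'j', '1qj9']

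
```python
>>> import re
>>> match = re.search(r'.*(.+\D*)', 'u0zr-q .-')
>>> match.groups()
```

('-',)

The pattern matches zero or more of any character; then one or more of any character, then zero or more of a non-digit (captured).
Unlike `match`, `search` isn't anchored — it looks for the pattern anywhere in the string.
The match spans [0:9] → 'u0zr-q .-'.
Captured: group 1 = '-'.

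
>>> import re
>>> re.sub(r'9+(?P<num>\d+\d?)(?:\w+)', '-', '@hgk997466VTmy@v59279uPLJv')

Each match is replaced by '-'.

'@hgk-@v5-'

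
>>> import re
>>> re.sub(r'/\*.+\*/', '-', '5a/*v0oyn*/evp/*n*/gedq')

'5a-gedq'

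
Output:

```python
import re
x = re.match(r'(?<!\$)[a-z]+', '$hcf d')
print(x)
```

`match` is anchored at position 0; if the pattern doesn't fit there, it returns None.
Here position 0 doesn't satisfy it, so the call returns None.

None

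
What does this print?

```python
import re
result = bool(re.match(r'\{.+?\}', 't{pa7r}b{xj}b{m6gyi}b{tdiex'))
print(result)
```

`match` is anchored at position 0; if the pattern doesn't fit there, it returns None.
Here the pattern fails at index 0, so the call returns None, and `bool(None)` is False.

False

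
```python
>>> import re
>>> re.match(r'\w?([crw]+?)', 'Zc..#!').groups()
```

The pattern matches optionally a word character; then one or more of one of [crw] (lazy) (captured).
`re.match` only tries the pattern at the start of the string.
The match spans [0:2] → 'Zc'.
Captured: group 1 = 'c'.

('c',)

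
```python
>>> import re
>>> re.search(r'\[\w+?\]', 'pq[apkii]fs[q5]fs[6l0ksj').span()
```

`re.search` scans for the first position where the pattern succeeds.
The match spans [2:9] → '[apkii]'.

(2, 9)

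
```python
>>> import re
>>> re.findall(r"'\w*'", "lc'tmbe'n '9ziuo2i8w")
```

Scanning left to right: at [2:8] → "'tmbe'".
`findall` yields the raw match text (1 of them) because the pattern has no groups.

["'tmbe'"]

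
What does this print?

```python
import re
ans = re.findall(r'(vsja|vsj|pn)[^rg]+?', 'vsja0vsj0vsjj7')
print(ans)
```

['vsja', 'vsj', 'vsj']

Alternation tries branches left to right and keeps the first one that lets the overall match succeed at that position.
Matches: at [0:5] match 'vsja0', group 1 = 'vsja'; at [5:9] match 'vsj0', group 1 = 'vsj'; at [9:13] match 'vsjj', group 1 = 'vsj'.
`findall` collects group 1 from each match (3 total).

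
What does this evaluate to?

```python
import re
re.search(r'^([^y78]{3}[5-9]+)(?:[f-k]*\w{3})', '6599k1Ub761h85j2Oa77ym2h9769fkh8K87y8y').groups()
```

The match spans [0:8] → '6599k1Ub'.
Captured: group 1 = '6599'.

('6599',)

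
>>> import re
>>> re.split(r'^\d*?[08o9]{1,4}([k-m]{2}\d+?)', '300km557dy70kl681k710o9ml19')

['', 'km5', '57dy70kl681k710o9ml19']

The `?` after the quantifier makes it lazy — it takes as little as possible before letting the rest of the pattern try.
`re.split` interleaves the captured-group text with the surrounding fragments.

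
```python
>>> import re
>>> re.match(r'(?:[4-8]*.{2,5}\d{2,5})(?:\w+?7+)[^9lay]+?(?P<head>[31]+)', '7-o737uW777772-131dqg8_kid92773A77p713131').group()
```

`match` is anchored at position 0; if the pattern doesn't fit there, it returns None.
The match spans [0:18] → '7-o737uW777772-131'.

'7-o737uW777772-131'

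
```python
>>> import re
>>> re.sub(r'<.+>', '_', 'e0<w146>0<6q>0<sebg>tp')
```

Matches: at [2:20] → '<w146>0<6q>0<sebg>'.
Every occurrence is swapped for '_'.

'e0_tp'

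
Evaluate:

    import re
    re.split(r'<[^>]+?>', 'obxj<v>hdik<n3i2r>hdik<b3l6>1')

Matches to split on: at [4:7] → '<v>'; at [11:18] → '<n3i2r>'; at [22:28] → '<b3l6>'.
Splitting on the pattern gives 4 pieces.

['obxj', 'hdik', 'hdik', '1']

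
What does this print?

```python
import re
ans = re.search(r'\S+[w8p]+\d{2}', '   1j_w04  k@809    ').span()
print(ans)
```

(3, 9)

Pattern: one or more of a non-whitespace character; then one or more of one of [w8p]; then exactly 2 of a digit.
Unlike `match`, `search` isn't anchored — it looks for the pattern anywhere in the string.
The match spans [3:9] → '1j_w04'.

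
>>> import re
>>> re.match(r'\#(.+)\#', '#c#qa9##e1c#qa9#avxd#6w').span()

(0, 21)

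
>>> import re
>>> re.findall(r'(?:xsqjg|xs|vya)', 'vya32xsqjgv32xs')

The regex engine tests alternatives in the order written; an earlier branch that matches wins even if a later one would match more.
No capturing groups, so `findall` returns the 3 full match strings.

['vya', 'xsqjg', 'xs']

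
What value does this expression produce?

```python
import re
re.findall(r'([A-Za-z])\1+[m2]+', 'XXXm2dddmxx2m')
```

['X', 'd', 'x']

A backreference is literal: `\1` must see the identical characters the first group matched.
Because there's exactly one group, `findall` drops the full match and keeps group 1 from each hit.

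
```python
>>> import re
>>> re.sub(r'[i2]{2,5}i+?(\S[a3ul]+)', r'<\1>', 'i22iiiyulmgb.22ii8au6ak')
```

'<yul>mgb.<8au>6ak'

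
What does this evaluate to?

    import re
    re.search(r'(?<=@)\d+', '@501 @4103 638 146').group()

Because the assertion is zero-width, the text it checks is not consumed and won't appear in the result.
The match spans [1:4] → '501'.

'501'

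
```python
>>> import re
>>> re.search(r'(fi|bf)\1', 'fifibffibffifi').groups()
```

('fi',)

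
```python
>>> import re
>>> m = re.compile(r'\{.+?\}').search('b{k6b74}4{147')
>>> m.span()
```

(1, 8)

The match spans [1:8] → '{k6b74}'.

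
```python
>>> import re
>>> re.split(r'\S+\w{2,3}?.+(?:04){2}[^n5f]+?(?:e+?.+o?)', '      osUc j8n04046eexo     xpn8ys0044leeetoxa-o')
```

['      ', '']

The pattern matches one or more of a non-whitespace character; then 2 to 3 of a word character (lazy), then one or more of any character; then the literal '04' repeated 2 times, then one or more of any character except [n5f] (lazy); then one or more of a literal 'e' (lazy), then one or more of any character, then optionally a literal 'o' (non-capturing group).
Matches to split on: at [6:48] → 'osUc j8n04046eexo     xpn8ys0044leeetoxa-o'.
`split` removes every match and returns the 2 fragments in between.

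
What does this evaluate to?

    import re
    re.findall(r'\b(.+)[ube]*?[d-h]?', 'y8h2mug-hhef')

['y8h2mug-hhef']

The pattern matches a word boundary (`\b`, zero-width); then one or more of any character (captured); then zero or more of one of [ube] (lazy), then optionally a character in [d-h].
Matches: at [0:12] match 'y8h2mug-hhef', group 1 = 'y8h2mug-hhef'.
One capturing group, so `findall` returns just the captured substring from the one match — 1 in all.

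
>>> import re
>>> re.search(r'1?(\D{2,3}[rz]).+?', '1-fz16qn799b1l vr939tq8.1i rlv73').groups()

This matches optionally a literal '1'; then 2 to 3 of a non-digit, then one of [rz] (captured); then one or more of any character (lazy).
`re.search` tries every starting position until one works.
The match spans [0:5] → '1-fz1'.
Captured: group 1 = '-fz'.

('-fz',)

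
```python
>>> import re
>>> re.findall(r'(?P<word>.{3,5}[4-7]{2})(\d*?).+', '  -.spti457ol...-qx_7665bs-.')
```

The pattern matches 3 to 5 of any character, then exactly 2 of a character in [4-7] (captured as 'word'); then zero or more of a digit (lazy) (captured); then one or more of any character.
A `+?`/`*?`/`{m,n}?` starts at its minimum and grows only as far as needed for what follows to match.
Matches: at [3:28] match '.spti457ol...-qx_7665bs-.', groups = ('.spti45', '').
`findall` packs the 2 group values into a tuple for every match.

[('.spti45', '')]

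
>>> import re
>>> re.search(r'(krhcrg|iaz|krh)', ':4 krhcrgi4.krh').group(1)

The match spans [3:9] → 'krhcrg'.
Captured: group 1 = 'krhcrg'.

'krhcrg'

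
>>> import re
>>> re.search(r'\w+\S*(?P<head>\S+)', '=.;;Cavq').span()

(4, 8)

This matches one or more of a word character, then zero or more of a non-whitespace character; then one or more of a non-whitespace character (captured as 'head').
`re.search` tries every starting position until one works.
The match spans [4:8] → 'Cavq'.
Captured: group 1 = 'q'.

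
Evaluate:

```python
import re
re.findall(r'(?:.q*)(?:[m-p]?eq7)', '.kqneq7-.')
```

['kqneq7']

The pattern matches any character, then zero or more of a literal 'q' (non-capturing group); then optionally a character in [m-p], then the literal 'eq7' (non-capturing group).
Walking the string: at [1:7] → 'kqneq7'.
`findall` yields the raw match text (1 of them) because the pattern has no groups.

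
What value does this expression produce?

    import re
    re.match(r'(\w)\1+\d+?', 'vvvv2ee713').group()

`\1` has to match the exact text group 1 already captured.
`re.match` won't scan ahead — the pattern has to work from the very first character.
The match spans [0:5] → 'vvvv2'.
Captured: group 1 = 'v'.

'vvvv2'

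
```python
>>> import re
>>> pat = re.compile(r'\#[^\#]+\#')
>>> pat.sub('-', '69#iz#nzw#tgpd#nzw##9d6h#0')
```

Every occurrence is swapped for '-'.

'69-nzw-nzw#-0'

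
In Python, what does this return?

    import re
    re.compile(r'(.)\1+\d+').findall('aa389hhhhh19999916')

['a', 'h']

`\1` has to match the exact text group 1 already captured.
With a single group, `findall` returns only what that group captured — 2 items.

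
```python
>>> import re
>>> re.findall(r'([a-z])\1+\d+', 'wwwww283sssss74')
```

['w', 's']

The backreference `\1` re-matches whatever the first group consumed, character for character.
Matches: at [0:8] match 'wwwww283', group 1 = 'w'; at [8:15] match 'sssss74', group 1 = 's'.
Because there's exactly one group, `findall` drops the full match and keeps group 1 from each hit.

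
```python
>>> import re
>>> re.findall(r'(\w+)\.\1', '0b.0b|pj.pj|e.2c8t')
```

After group 1 captures some text, `\1` only succeeds where that same text appears again.
With a single group, `findall` returns only what that group captured — 2 items.

['0b', 'pj']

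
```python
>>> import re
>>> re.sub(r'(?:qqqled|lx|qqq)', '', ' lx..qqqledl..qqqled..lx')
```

' ..l....'

The regex engine tests alternatives in the order written; an earlier branch that matches wins even if a later one would match more.
Matches: at [1:3] → 'lx'; at [5:11] → 'qqqled'; at [14:20] → 'qqqled'; at [22:24] → 'lx'.
Each match is replaced by ''.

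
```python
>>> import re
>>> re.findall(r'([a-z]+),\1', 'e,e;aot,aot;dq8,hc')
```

The backreference `\1` re-matches whatever the first group consumed, character for character.
With a single group, `findall` returns only what that group captured — 2 items.

['e', 'aot']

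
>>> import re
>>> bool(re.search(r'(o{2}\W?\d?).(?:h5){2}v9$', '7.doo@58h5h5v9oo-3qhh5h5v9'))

False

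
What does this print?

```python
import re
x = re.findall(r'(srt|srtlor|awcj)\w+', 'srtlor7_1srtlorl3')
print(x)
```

['srt']

The regex engine tests alternatives in the order written; an earlier branch that matches wins even if a later one would match more.
Matches: at [0:17] match 'srtlor7_1srtlorl3', group 1 = 'srt'.
Because there's exactly one group, `findall` drops the full match and keeps group 1 from the one hit.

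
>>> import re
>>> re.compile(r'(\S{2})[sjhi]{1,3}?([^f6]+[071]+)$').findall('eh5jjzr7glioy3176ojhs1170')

The pattern matches exactly 2 of a non-whitespace character (captured); then 1 to 3 of one of [sjhi] (lazy); then one or more of any character except [f6], then one or more of one of [071] (captured); then anchored at the end.
Multiple groups make `findall` return tuples — one 2-tuple for the one match.

[('6o', 'hs1170')]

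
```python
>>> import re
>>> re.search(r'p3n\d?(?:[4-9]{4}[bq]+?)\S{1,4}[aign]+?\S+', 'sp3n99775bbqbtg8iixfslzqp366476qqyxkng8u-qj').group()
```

This matches the literal 'p3n', then optionally a digit; then exactly 4 of a character in [4-9], then one or more of one of [bq] (lazy) (non-capturing group); then 1 to 4 of a non-whitespace character, then one or more of one of [aign] (lazy); then one or more of a non-whitespace character.
`re.search` tries every starting position until one works.
The match spans [1:43] → 'p3n99775bbqbtg8iixfslzqp366476qqyxkng8u-qj'.

'p3n99775bbqbtg8iixfslzqp366476qqyxkng8u-qj'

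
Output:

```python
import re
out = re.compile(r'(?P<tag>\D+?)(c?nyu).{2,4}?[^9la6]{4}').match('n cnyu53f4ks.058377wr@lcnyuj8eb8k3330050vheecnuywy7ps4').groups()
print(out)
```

('n ', 'cnyu')

The match spans [0:12] → 'n cnyu53f4ks'.
Captured: group 1 = 'n ', group 2 = 'cnyu'.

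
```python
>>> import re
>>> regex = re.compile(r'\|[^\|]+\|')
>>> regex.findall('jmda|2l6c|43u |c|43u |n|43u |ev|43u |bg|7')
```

['|2l6c|', '|c|', '|n|', '|ev|', '|bg|']

Scanning left to right: at [4:10] → '|2l6c|'; at [14:17] → '|c|'; at [21:24] → '|n|'; at [28:32] → '|ev|'; at [36:40] → '|bg|'.
With no groups in the pattern, `findall` gives back each whole match — 5 here.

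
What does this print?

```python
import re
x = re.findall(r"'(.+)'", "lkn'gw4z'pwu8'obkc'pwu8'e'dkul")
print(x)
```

Walking the string: at [3:26] match "'gw4z'pwu8'obkc'pwu8'e'", group 1 = "gw4z'pwu8'obkc'pwu8'e".
`findall` collects group 1 from the one match (1 total).

["gw4z'pwu8'obkc'pwu8'e"]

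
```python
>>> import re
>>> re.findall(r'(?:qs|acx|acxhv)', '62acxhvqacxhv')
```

Alternation isn't longest-match — the leftmost alternative that fits at this position is chosen.
Walking the string: at [2:5] → 'acx'; at [8:11] → 'acx'.
No capturing groups, so `findall` returns the 2 full match strings.

['acx', 'acx']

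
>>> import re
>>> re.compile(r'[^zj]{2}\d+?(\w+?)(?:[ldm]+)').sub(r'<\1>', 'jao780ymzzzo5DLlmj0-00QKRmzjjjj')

Pattern: exactly 2 of any character except [zj], then one or more of a digit (lazy); then one or more of a word character (lazy) (captured); then one or more of one of [ldm] (non-capturing group).
A `+?`/`*?`/`{m,n}?` starts at its minimum and grows only as far as needed for what follows to match.
Matches: at [1:8] → 'ao780ym'; at [18:26] → '0-00QKRm'.
Each match is replaced using the text its own group 1 captured.

'j<80y>zzzo5DLlmj<0QKR>zjjjj'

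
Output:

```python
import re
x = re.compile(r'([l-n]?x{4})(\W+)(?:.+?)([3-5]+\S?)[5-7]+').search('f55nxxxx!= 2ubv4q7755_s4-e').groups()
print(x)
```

('nxxxx', '!= ', '4q')

The match spans [3:21] → 'nxxxx!= 2ubv4q7755'.
Captured: group 1 = 'nxxxx', group 2 = '!= ', group 3 = '4q'.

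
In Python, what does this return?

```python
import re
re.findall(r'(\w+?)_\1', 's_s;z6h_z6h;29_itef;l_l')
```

`\1` is not a pattern — it's the concrete string captured by group 1, re-applied verbatim.
Scanning left to right: at [0:3] match 's_s', group 1 = 's'; at [4:11] match 'z6h_z6h', group 1 = 'z6h'; at [20:23] match 'l_l', group 1 = 'l'.
One capturing group, so `findall` returns just the captured substring from each match — 3 in all.

['s', 'z6h', 'l']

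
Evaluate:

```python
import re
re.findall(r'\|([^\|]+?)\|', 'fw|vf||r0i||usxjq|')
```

Matches: at [2:6] match '|vf|', group 1 = 'vf'; at [6:11] match '|r0i|', group 1 = 'r0i'; at [11:18] match '|usxjq|', group 1 = 'usxjq'.
Because there's exactly one group, `findall` drops the full match and keeps group 1 from each hit.

['vf', 'r0i', 'usxjq']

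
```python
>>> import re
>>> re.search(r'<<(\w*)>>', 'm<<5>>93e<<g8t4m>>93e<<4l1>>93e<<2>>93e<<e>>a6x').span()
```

`re.search` tries every starting position until one works.
The match spans [1:6] → '<<5>>'.
Captured: group 1 = '5'.

(1, 6)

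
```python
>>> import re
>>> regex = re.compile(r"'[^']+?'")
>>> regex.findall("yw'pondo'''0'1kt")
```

With no groups in the pattern, `findall` gives back each whole match — 2 here.

["'pondo'", "'0'"]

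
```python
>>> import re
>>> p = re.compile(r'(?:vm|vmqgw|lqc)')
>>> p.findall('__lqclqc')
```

['lqc', 'lqc']

Scanning left to right: at [2:5] → 'lqc'; at [5:8] → 'lqc'.
No capturing groups, so `findall` returns the 2 full match strings.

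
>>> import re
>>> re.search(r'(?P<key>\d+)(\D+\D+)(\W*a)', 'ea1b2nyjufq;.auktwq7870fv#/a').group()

'2nyjufq;.a'

The pattern matches one or more of a digit (captured as 'key'); then one or more of a non-digit, then one or more of a non-digit (captured); then zero or more of a non-word character, then the literal 'a' (captured).
`re.search` tries every starting position until one works.
The match spans [4:14] → '2nyjufq;.a'.
Captured: group 1 = '2', group 2 = 'nyjufq;.', group 3 = 'a'.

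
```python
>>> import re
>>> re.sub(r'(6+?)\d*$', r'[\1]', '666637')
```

'[6]'

Pattern: one or more of a literal '6' (lazy) (captured); then zero or more of a digit; then anchored at the end.
Because the quantifier is non-greedy, it stops expanding at the earliest point where the rest of the pattern can succeed.
Matches: at [0:6] → '666637'.
`\1` in the replacement pulls in group 1's text for each match.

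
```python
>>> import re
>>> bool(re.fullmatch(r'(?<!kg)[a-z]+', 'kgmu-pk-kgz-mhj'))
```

`re.fullmatch` is like wrapping the pattern in `^…$` (in single-line mode).
Here the pattern can't cover the whole string, so the call returns None, and `bool(None)` is False.

False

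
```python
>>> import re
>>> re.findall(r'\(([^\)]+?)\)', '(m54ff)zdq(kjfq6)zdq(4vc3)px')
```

Walking the string: at [0:7] match '(m54ff)', group 1 = 'm54ff'; at [10:17] match '(kjfq6)', group 1 = 'kjfq6'; at [20:26] match '(4vc3)', group 1 = '4vc3'.
With a single group, `findall` returns only what that group captured — 3 items.

['m54ff', 'kjfq6', '4vc3']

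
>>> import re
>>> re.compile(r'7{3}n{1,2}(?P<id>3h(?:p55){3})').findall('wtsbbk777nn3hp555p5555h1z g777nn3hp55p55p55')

['3hp55p55p55']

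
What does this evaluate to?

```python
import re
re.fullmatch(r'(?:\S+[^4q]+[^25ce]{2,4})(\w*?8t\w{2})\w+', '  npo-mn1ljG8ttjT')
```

None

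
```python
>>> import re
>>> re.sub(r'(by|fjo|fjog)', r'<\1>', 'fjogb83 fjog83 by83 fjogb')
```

'<fjo>gb83 <fjo>g83 <by>83 <fjo>gb'

Alternation tries branches left to right and keeps the first one that lets the overall match succeed at that position.
Matches: at [0:3] → 'fjo'; at [8:11] → 'fjo'; at [15:17] → 'by'; at [20:23] → 'fjo'.
`\1` in the replacement pulls in group 1's text for each match.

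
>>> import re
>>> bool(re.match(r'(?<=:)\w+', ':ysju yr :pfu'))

False

Because the assertion is zero-width, the text it checks is not consumed and won't appear in the result.
`re.match` won't scan ahead — the pattern has to work from the very first character.
Here the string doesn't start with a match, so the call returns None, and `bool(None)` is False.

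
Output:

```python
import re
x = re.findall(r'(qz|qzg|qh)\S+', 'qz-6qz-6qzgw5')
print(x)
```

Scanning left to right: at [0:13] match 'qz-6qz-6qzgw5', group 1 = 'qz'.
`findall` collects group 1 from the one match (1 total).

['qz']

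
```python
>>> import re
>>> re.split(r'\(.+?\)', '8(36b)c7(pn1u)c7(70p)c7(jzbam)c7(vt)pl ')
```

['8', 'c7', 'c7', 'c7', 'c7', 'pl ']

A `+?`/`*?`/`{m,n}?` starts at its minimum and grows only as far as needed for what follows to match.
Matches to split on: at [1:6] → '(36b)'; at [8:14] → '(pn1u)'; at [16:21] → '(70p)'; at [23:30] → '(jzbam)'; at [32:36] → '(vt)'.
Each match becomes a cut point; 6 segments remain.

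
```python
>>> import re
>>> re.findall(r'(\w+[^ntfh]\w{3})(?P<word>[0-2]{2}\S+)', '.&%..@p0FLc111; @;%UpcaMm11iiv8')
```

[('p0FLc1', '11;'), ('UpcaMm', '11iiv8')]

Pattern: one or more of a word character, then any character except [ntfh], then exactly 3 of a word character (captured); then exactly 2 of a character in [0-2], then one or more of a non-whitespace character (captured as 'word').
Scanning left to right: at [6:15] match 'p0FLc111;', groups = ('p0FLc1', '11;'); at [19:31] match 'UpcaMm11iiv8', groups = ('UpcaMm', '11iiv8').
`findall` packs the 2 group values into a tuple for every match.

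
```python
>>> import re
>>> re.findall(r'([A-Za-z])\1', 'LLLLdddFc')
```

The backreference `\1` re-matches whatever the first group consumed, character for character.
Walking the string: at [0:2] match 'LL', group 1 = 'L'; at [2:4] match 'LL', group 1 = 'L'; at [4:6] match 'dd', group 1 = 'd'.
Because there's exactly one group, `findall` drops the full match and keeps group 1 from each hit.

['L', 'L', 'd']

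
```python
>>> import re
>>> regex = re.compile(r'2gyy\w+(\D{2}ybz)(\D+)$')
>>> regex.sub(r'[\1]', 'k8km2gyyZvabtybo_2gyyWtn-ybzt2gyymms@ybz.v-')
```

This matches the literal '2', then the literal 'gyy'; then one or more of a word character; then exactly 2 of a non-digit, then the literal 'ybz' (captured); then one or more of a non-digit (captured); then anchored at the end.
The replacement refers to a captured group, so each match is rewritten using its own captured text.

'k8km2gyyZvabtybo_2gyyWtn-ybzt[s@ybz]'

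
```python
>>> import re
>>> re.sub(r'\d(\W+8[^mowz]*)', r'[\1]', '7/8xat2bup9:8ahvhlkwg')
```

'[/8xat2bup9:8ahvhlk]wg'

The pattern matches a digit; then one or more of a non-word character, then the literal '8', then zero or more of any character except [mowz] (captured).
Matches: at [0:19] → '7/8xat2bup9:8ahvhlk'.
Each match is replaced using the text its own group 1 captured.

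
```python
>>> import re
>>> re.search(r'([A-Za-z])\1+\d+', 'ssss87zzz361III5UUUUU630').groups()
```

The backreference `\1` re-matches whatever the first group consumed, character for character.
Unlike `match`, `search` isn't anchored — it looks for the pattern anywhere in the string.
The match spans [0:6] → 'ssss87'.
Captured: group 1 = 's'.

('s',)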